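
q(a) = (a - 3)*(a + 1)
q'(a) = 2*a - 2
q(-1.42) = 1.86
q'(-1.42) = -4.84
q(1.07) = -4.00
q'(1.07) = 0.14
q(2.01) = -2.98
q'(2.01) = 2.02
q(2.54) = -1.63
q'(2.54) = 3.08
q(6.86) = 30.34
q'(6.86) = 11.72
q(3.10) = 0.41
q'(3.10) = 4.20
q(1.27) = -3.93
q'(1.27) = 0.54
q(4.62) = 9.10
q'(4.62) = 7.24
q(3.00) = 0.00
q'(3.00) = 4.00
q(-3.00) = 12.00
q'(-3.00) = -8.00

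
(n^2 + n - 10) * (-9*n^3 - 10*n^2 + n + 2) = -9*n^5 - 19*n^4 + 81*n^3 + 103*n^2 - 8*n - 20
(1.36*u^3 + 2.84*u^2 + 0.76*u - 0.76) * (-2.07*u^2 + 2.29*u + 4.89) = -2.8152*u^5 - 2.7644*u^4 + 11.5808*u^3 + 17.2012*u^2 + 1.976*u - 3.7164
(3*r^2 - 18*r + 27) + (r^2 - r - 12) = 4*r^2 - 19*r + 15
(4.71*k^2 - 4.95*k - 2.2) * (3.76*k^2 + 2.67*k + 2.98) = 17.7096*k^4 - 6.0363*k^3 - 7.4527*k^2 - 20.625*k - 6.556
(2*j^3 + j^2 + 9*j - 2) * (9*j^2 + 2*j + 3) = 18*j^5 + 13*j^4 + 89*j^3 + 3*j^2 + 23*j - 6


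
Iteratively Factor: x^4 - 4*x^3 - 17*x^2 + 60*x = (x - 5)*(x^3 + x^2 - 12*x) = (x - 5)*(x + 4)*(x^2 - 3*x) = (x - 5)*(x - 3)*(x + 4)*(x)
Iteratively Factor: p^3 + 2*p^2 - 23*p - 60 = (p - 5)*(p^2 + 7*p + 12) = (p - 5)*(p + 4)*(p + 3)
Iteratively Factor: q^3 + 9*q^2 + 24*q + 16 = (q + 4)*(q^2 + 5*q + 4) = (q + 1)*(q + 4)*(q + 4)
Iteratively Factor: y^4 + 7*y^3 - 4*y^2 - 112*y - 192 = (y + 3)*(y^3 + 4*y^2 - 16*y - 64) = (y - 4)*(y + 3)*(y^2 + 8*y + 16) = (y - 4)*(y + 3)*(y + 4)*(y + 4)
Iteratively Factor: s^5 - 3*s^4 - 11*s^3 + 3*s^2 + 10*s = (s - 5)*(s^4 + 2*s^3 - s^2 - 2*s) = (s - 5)*(s + 1)*(s^3 + s^2 - 2*s) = (s - 5)*(s + 1)*(s + 2)*(s^2 - s) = (s - 5)*(s - 1)*(s + 1)*(s + 2)*(s)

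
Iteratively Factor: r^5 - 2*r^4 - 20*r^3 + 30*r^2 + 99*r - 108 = (r - 1)*(r^4 - r^3 - 21*r^2 + 9*r + 108) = (r - 1)*(r + 3)*(r^3 - 4*r^2 - 9*r + 36) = (r - 4)*(r - 1)*(r + 3)*(r^2 - 9) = (r - 4)*(r - 3)*(r - 1)*(r + 3)*(r + 3)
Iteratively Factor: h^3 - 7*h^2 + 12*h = (h - 3)*(h^2 - 4*h) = h*(h - 3)*(h - 4)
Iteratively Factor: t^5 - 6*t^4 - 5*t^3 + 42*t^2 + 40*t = (t + 2)*(t^4 - 8*t^3 + 11*t^2 + 20*t) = (t - 4)*(t + 2)*(t^3 - 4*t^2 - 5*t) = (t - 4)*(t + 1)*(t + 2)*(t^2 - 5*t) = t*(t - 4)*(t + 1)*(t + 2)*(t - 5)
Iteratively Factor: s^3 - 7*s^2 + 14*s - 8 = (s - 4)*(s^2 - 3*s + 2) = (s - 4)*(s - 1)*(s - 2)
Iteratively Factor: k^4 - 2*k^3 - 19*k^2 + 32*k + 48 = (k + 1)*(k^3 - 3*k^2 - 16*k + 48) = (k - 4)*(k + 1)*(k^2 + k - 12) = (k - 4)*(k - 3)*(k + 1)*(k + 4)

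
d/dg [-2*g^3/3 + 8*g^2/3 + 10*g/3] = -2*g^2 + 16*g/3 + 10/3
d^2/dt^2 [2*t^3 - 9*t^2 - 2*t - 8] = 12*t - 18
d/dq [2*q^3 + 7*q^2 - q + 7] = 6*q^2 + 14*q - 1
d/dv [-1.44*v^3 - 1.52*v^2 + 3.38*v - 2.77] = -4.32*v^2 - 3.04*v + 3.38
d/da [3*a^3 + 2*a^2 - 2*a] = 9*a^2 + 4*a - 2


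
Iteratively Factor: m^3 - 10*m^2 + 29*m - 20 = (m - 4)*(m^2 - 6*m + 5) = (m - 4)*(m - 1)*(m - 5)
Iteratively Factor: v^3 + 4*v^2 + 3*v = (v + 1)*(v^2 + 3*v) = v*(v + 1)*(v + 3)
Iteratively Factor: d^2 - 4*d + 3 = (d - 1)*(d - 3)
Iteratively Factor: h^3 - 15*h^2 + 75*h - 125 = (h - 5)*(h^2 - 10*h + 25) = (h - 5)^2*(h - 5)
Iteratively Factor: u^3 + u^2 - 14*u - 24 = (u + 3)*(u^2 - 2*u - 8) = (u - 4)*(u + 3)*(u + 2)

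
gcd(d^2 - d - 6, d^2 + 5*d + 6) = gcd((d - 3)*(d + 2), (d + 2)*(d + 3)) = d + 2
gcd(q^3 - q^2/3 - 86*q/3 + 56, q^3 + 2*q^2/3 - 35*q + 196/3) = q^2 - 19*q/3 + 28/3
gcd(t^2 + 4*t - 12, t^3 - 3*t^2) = 1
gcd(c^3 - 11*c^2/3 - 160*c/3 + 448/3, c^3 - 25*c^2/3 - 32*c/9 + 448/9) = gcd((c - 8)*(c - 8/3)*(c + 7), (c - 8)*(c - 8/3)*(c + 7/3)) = c^2 - 32*c/3 + 64/3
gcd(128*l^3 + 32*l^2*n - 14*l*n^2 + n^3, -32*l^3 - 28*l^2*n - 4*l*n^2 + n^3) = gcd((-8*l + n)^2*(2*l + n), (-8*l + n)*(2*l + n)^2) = 16*l^2 + 6*l*n - n^2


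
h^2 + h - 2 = (h - 1)*(h + 2)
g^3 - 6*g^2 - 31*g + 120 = (g - 8)*(g - 3)*(g + 5)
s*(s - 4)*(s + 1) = s^3 - 3*s^2 - 4*s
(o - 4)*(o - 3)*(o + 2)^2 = o^4 - 3*o^3 - 12*o^2 + 20*o + 48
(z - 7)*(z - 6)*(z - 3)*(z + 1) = z^4 - 15*z^3 + 65*z^2 - 45*z - 126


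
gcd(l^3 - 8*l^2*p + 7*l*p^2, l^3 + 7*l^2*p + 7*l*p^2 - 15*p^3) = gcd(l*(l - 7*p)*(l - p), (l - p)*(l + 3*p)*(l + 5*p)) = -l + p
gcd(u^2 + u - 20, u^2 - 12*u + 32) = u - 4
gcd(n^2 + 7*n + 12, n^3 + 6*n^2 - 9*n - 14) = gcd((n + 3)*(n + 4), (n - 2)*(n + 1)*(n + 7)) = 1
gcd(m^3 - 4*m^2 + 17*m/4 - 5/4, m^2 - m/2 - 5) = m - 5/2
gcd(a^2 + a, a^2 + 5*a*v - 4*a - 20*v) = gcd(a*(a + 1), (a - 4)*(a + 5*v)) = 1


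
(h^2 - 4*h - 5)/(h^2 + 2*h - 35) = (h + 1)/(h + 7)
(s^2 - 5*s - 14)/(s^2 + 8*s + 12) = (s - 7)/(s + 6)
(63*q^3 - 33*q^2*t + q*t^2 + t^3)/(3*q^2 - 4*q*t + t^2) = (21*q^2 - 4*q*t - t^2)/(q - t)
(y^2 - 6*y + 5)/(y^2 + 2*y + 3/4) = 4*(y^2 - 6*y + 5)/(4*y^2 + 8*y + 3)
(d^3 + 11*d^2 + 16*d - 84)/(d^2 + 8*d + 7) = (d^2 + 4*d - 12)/(d + 1)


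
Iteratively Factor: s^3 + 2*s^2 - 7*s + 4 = (s + 4)*(s^2 - 2*s + 1) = (s - 1)*(s + 4)*(s - 1)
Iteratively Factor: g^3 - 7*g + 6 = (g - 1)*(g^2 + g - 6) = (g - 2)*(g - 1)*(g + 3)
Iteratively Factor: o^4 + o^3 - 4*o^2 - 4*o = (o + 1)*(o^3 - 4*o) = (o + 1)*(o + 2)*(o^2 - 2*o) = o*(o + 1)*(o + 2)*(o - 2)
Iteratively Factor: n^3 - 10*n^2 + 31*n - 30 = (n - 5)*(n^2 - 5*n + 6) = (n - 5)*(n - 3)*(n - 2)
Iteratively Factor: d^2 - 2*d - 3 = (d + 1)*(d - 3)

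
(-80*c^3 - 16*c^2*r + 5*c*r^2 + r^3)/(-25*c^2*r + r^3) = (-16*c^2 + r^2)/(r*(-5*c + r))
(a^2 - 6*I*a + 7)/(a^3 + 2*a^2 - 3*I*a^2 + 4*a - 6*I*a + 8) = (a - 7*I)/(a^2 + a*(2 - 4*I) - 8*I)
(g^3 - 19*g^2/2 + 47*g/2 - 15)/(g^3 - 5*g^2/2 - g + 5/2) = (g - 6)/(g + 1)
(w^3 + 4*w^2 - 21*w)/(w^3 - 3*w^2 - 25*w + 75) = w*(w + 7)/(w^2 - 25)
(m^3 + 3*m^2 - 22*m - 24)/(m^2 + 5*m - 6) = (m^2 - 3*m - 4)/(m - 1)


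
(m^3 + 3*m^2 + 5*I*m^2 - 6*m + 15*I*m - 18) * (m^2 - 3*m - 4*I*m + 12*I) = m^5 + I*m^4 + 5*m^3 + 15*I*m^2 - 126*m - 216*I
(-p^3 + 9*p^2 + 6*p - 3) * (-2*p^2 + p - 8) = 2*p^5 - 19*p^4 + 5*p^3 - 60*p^2 - 51*p + 24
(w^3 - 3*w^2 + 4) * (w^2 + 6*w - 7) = w^5 + 3*w^4 - 25*w^3 + 25*w^2 + 24*w - 28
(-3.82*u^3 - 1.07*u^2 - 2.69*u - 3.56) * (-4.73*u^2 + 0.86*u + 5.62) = 18.0686*u^5 + 1.7759*u^4 - 9.6649*u^3 + 8.512*u^2 - 18.1794*u - 20.0072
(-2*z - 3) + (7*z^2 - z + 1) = 7*z^2 - 3*z - 2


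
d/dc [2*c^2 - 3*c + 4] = 4*c - 3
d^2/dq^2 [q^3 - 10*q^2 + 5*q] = 6*q - 20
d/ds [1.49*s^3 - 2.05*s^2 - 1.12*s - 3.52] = 4.47*s^2 - 4.1*s - 1.12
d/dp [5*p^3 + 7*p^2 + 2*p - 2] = 15*p^2 + 14*p + 2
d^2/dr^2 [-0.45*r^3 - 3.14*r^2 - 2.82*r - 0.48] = -2.7*r - 6.28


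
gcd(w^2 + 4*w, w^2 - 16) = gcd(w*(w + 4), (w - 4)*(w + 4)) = w + 4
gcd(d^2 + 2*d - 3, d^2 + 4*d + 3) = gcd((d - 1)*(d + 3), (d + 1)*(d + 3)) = d + 3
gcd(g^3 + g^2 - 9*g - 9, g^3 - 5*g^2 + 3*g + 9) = g^2 - 2*g - 3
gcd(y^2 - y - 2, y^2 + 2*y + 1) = y + 1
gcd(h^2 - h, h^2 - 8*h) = h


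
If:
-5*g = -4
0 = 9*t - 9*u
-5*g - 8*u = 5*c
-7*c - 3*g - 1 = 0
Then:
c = -17/35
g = 4/5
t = -11/56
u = -11/56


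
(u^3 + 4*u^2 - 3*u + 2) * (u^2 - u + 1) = u^5 + 3*u^4 - 6*u^3 + 9*u^2 - 5*u + 2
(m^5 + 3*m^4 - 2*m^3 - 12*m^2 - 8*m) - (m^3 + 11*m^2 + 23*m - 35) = m^5 + 3*m^4 - 3*m^3 - 23*m^2 - 31*m + 35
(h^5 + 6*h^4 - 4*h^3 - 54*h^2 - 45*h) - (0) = h^5 + 6*h^4 - 4*h^3 - 54*h^2 - 45*h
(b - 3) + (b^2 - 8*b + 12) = b^2 - 7*b + 9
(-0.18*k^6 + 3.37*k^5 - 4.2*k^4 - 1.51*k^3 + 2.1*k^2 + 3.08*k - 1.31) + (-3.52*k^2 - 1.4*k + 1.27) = -0.18*k^6 + 3.37*k^5 - 4.2*k^4 - 1.51*k^3 - 1.42*k^2 + 1.68*k - 0.04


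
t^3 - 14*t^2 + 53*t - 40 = (t - 8)*(t - 5)*(t - 1)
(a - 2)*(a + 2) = a^2 - 4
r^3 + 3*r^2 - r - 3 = (r - 1)*(r + 1)*(r + 3)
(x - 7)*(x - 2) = x^2 - 9*x + 14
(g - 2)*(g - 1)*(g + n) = g^3 + g^2*n - 3*g^2 - 3*g*n + 2*g + 2*n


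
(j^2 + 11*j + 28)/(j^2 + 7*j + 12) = (j + 7)/(j + 3)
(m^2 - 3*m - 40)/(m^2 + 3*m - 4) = (m^2 - 3*m - 40)/(m^2 + 3*m - 4)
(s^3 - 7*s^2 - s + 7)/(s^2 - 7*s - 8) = (s^2 - 8*s + 7)/(s - 8)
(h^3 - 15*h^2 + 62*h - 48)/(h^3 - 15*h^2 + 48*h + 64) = (h^2 - 7*h + 6)/(h^2 - 7*h - 8)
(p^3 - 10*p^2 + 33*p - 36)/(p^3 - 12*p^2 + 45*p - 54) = (p - 4)/(p - 6)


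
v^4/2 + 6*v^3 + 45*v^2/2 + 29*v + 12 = (v/2 + 1/2)*(v + 1)*(v + 4)*(v + 6)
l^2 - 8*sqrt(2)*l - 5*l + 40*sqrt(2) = (l - 5)*(l - 8*sqrt(2))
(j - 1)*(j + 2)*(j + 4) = j^3 + 5*j^2 + 2*j - 8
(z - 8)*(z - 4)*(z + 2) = z^3 - 10*z^2 + 8*z + 64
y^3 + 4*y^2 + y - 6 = (y - 1)*(y + 2)*(y + 3)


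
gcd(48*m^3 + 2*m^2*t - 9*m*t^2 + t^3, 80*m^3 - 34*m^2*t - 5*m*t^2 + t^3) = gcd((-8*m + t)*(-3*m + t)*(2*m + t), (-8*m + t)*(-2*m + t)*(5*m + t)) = -8*m + t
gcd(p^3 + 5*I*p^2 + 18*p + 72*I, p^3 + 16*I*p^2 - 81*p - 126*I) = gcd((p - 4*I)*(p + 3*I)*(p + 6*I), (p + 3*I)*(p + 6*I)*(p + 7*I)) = p^2 + 9*I*p - 18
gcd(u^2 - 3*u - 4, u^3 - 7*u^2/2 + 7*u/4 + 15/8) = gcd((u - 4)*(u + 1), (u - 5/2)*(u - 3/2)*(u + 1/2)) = 1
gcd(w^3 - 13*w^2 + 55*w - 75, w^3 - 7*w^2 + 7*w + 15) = w^2 - 8*w + 15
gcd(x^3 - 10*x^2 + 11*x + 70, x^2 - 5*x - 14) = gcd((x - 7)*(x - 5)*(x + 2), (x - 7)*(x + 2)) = x^2 - 5*x - 14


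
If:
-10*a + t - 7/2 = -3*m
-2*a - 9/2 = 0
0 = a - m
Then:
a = -9/4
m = -9/4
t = -49/4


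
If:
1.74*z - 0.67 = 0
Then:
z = 0.39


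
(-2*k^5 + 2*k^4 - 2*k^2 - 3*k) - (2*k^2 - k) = -2*k^5 + 2*k^4 - 4*k^2 - 2*k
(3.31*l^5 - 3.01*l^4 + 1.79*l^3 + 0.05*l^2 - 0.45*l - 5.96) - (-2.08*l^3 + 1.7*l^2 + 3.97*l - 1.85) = 3.31*l^5 - 3.01*l^4 + 3.87*l^3 - 1.65*l^2 - 4.42*l - 4.11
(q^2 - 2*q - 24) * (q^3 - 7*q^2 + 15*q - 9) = q^5 - 9*q^4 + 5*q^3 + 129*q^2 - 342*q + 216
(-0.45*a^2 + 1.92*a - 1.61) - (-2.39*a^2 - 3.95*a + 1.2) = 1.94*a^2 + 5.87*a - 2.81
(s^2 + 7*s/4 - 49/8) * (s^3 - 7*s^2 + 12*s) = s^5 - 21*s^4/4 - 51*s^3/8 + 511*s^2/8 - 147*s/2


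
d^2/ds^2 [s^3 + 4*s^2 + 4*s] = 6*s + 8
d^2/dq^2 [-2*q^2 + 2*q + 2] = -4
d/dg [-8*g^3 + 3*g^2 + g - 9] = -24*g^2 + 6*g + 1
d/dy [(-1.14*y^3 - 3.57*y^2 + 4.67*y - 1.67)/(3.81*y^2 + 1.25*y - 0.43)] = (-4.3434*y^4 - 2.85*y^3 - 20.7846*y^2 + 15.7956*y + 0.0794000000000001)/(14.5161*y^4 + 9.525*y^3 - 1.7141*y^2 - 1.075*y + 0.1849)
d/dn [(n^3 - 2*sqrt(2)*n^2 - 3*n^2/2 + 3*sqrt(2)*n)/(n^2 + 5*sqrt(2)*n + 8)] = (n^4 + 10*sqrt(2)*n^3 - 21*sqrt(2)*n^2/2 + 4*n^2 - 32*sqrt(2)*n - 24*n + 24*sqrt(2))/(n^4 + 10*sqrt(2)*n^3 + 66*n^2 + 80*sqrt(2)*n + 64)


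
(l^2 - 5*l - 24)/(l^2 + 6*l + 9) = (l - 8)/(l + 3)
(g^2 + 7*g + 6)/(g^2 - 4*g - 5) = (g + 6)/(g - 5)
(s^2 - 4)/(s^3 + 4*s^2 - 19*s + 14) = (s + 2)/(s^2 + 6*s - 7)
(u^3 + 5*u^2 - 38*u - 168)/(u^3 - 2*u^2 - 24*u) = (u + 7)/u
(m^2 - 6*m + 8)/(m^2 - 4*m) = (m - 2)/m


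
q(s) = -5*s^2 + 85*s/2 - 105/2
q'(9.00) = -47.50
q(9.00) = -75.00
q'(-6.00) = 102.50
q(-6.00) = -487.50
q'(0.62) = 36.30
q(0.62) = -28.07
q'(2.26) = 19.90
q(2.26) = 18.01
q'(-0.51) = 47.60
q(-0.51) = -75.48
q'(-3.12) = 73.70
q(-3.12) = -233.77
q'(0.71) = 35.40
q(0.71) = -24.85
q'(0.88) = 33.70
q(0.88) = -18.97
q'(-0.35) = 46.00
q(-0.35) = -67.99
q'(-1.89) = 61.40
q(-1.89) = -150.69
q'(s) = 85/2 - 10*s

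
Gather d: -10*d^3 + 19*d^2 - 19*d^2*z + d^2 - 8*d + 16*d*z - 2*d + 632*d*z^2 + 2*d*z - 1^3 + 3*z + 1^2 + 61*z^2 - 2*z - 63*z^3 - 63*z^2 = -10*d^3 + d^2*(20 - 19*z) + d*(632*z^2 + 18*z - 10) - 63*z^3 - 2*z^2 + z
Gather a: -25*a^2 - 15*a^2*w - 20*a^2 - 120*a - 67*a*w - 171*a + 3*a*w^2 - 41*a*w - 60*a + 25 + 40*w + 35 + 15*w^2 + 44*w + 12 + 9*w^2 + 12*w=a^2*(-15*w - 45) + a*(3*w^2 - 108*w - 351) + 24*w^2 + 96*w + 72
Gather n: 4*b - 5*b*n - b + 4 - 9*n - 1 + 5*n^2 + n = 3*b + 5*n^2 + n*(-5*b - 8) + 3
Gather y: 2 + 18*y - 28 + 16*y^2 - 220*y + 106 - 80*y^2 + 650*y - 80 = -64*y^2 + 448*y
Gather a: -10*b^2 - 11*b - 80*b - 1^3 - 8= -10*b^2 - 91*b - 9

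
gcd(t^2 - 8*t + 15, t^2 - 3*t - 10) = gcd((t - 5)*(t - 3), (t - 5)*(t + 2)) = t - 5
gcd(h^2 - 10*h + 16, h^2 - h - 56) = h - 8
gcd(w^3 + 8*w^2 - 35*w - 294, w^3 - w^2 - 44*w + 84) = w^2 + w - 42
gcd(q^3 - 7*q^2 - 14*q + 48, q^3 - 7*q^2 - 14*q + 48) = q^3 - 7*q^2 - 14*q + 48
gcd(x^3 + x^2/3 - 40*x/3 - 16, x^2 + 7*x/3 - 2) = x + 3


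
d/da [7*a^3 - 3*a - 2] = 21*a^2 - 3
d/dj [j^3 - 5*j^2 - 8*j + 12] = 3*j^2 - 10*j - 8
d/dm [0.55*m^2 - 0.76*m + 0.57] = 1.1*m - 0.76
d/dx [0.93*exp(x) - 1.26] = 0.93*exp(x)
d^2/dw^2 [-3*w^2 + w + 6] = -6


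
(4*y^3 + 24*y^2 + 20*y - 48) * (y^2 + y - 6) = 4*y^5 + 28*y^4 + 20*y^3 - 172*y^2 - 168*y + 288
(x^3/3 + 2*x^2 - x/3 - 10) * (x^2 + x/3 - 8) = x^5/3 + 19*x^4/9 - 7*x^3/3 - 235*x^2/9 - 2*x/3 + 80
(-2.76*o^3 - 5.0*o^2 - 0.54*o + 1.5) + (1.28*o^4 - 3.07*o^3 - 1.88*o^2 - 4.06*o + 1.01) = 1.28*o^4 - 5.83*o^3 - 6.88*o^2 - 4.6*o + 2.51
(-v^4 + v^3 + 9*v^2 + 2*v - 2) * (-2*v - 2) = 2*v^5 - 20*v^3 - 22*v^2 + 4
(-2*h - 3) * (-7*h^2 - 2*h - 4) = 14*h^3 + 25*h^2 + 14*h + 12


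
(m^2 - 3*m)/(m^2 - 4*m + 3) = m/(m - 1)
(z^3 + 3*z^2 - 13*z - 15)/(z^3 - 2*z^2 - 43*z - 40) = (z - 3)/(z - 8)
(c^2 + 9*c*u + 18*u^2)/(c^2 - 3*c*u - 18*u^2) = (-c - 6*u)/(-c + 6*u)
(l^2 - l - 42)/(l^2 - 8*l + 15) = (l^2 - l - 42)/(l^2 - 8*l + 15)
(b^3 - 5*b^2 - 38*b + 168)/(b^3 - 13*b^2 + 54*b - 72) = (b^2 - b - 42)/(b^2 - 9*b + 18)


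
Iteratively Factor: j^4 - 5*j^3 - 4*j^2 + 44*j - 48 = (j - 4)*(j^3 - j^2 - 8*j + 12) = (j - 4)*(j + 3)*(j^2 - 4*j + 4) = (j - 4)*(j - 2)*(j + 3)*(j - 2)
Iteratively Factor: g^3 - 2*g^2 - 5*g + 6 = (g - 1)*(g^2 - g - 6) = (g - 1)*(g + 2)*(g - 3)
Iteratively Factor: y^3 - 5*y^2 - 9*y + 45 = (y - 5)*(y^2 - 9) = (y - 5)*(y + 3)*(y - 3)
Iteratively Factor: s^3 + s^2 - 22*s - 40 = (s + 4)*(s^2 - 3*s - 10) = (s + 2)*(s + 4)*(s - 5)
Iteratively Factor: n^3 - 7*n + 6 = (n - 1)*(n^2 + n - 6) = (n - 2)*(n - 1)*(n + 3)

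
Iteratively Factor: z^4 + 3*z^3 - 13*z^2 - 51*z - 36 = (z + 3)*(z^3 - 13*z - 12) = (z + 3)^2*(z^2 - 3*z - 4) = (z + 1)*(z + 3)^2*(z - 4)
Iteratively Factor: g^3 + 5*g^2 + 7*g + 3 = (g + 1)*(g^2 + 4*g + 3) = (g + 1)^2*(g + 3)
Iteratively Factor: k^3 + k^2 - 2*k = (k - 1)*(k^2 + 2*k) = k*(k - 1)*(k + 2)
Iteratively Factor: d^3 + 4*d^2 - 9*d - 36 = (d + 4)*(d^2 - 9) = (d + 3)*(d + 4)*(d - 3)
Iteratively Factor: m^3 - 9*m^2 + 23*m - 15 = (m - 3)*(m^2 - 6*m + 5) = (m - 3)*(m - 1)*(m - 5)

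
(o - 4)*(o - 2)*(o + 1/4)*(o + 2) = o^4 - 15*o^3/4 - 5*o^2 + 15*o + 4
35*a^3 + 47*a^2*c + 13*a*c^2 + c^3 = (a + c)*(5*a + c)*(7*a + c)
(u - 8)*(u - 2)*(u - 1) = u^3 - 11*u^2 + 26*u - 16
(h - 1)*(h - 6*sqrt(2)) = h^2 - 6*sqrt(2)*h - h + 6*sqrt(2)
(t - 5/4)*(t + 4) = t^2 + 11*t/4 - 5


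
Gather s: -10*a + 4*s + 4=-10*a + 4*s + 4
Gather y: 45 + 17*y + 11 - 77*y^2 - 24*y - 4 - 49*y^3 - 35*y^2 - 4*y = -49*y^3 - 112*y^2 - 11*y + 52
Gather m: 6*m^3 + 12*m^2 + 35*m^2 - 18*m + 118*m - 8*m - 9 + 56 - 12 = 6*m^3 + 47*m^2 + 92*m + 35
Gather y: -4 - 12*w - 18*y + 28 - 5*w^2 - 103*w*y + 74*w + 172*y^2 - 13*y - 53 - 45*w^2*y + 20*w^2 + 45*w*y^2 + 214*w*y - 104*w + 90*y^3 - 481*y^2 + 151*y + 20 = 15*w^2 - 42*w + 90*y^3 + y^2*(45*w - 309) + y*(-45*w^2 + 111*w + 120) - 9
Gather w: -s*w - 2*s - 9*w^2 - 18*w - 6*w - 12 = -2*s - 9*w^2 + w*(-s - 24) - 12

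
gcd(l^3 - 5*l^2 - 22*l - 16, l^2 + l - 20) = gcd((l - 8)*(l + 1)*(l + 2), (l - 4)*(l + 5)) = 1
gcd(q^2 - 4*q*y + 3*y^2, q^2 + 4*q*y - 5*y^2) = -q + y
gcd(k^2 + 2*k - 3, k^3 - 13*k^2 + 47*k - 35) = k - 1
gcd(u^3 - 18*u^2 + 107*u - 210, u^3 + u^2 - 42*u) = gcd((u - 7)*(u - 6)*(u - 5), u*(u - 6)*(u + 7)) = u - 6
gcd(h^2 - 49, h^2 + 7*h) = h + 7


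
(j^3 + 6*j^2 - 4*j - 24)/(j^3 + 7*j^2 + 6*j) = (j^2 - 4)/(j*(j + 1))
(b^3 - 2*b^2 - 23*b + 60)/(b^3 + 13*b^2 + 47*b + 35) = (b^2 - 7*b + 12)/(b^2 + 8*b + 7)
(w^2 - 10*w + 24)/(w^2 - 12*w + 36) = (w - 4)/(w - 6)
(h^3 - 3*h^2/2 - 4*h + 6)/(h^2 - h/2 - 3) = (2*h^2 + h - 6)/(2*h + 3)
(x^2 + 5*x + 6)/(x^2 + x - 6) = (x + 2)/(x - 2)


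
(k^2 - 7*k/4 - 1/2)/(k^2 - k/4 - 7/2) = (4*k + 1)/(4*k + 7)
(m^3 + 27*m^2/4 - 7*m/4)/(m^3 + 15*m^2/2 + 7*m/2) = (4*m - 1)/(2*(2*m + 1))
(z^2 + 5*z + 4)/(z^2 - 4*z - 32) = (z + 1)/(z - 8)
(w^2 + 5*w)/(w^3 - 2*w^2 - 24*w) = (w + 5)/(w^2 - 2*w - 24)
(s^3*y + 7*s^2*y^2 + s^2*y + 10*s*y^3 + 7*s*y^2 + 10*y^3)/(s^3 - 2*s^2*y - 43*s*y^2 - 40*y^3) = y*(-s^2 - 2*s*y - s - 2*y)/(-s^2 + 7*s*y + 8*y^2)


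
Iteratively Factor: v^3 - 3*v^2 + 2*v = (v - 2)*(v^2 - v) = (v - 2)*(v - 1)*(v)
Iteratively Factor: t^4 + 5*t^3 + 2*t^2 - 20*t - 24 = (t + 2)*(t^3 + 3*t^2 - 4*t - 12) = (t + 2)^2*(t^2 + t - 6) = (t - 2)*(t + 2)^2*(t + 3)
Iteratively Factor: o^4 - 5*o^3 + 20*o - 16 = (o - 4)*(o^3 - o^2 - 4*o + 4) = (o - 4)*(o - 2)*(o^2 + o - 2) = (o - 4)*(o - 2)*(o - 1)*(o + 2)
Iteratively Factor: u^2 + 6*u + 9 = (u + 3)*(u + 3)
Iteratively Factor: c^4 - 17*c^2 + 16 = (c - 1)*(c^3 + c^2 - 16*c - 16) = (c - 1)*(c + 4)*(c^2 - 3*c - 4) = (c - 4)*(c - 1)*(c + 4)*(c + 1)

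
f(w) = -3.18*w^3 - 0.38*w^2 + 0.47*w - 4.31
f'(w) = -9.54*w^2 - 0.76*w + 0.47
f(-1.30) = 1.42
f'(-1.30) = -14.66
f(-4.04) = 197.28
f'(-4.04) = -152.17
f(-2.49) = 41.26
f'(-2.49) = -56.79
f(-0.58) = -4.09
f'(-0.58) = -2.30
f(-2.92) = 70.25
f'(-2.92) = -78.65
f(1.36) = -12.37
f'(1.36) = -18.21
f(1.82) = -23.88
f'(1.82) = -32.51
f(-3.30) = 104.28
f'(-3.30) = -100.91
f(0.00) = -4.31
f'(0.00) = 0.47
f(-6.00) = 666.07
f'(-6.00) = -338.41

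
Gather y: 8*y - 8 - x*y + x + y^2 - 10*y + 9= x + y^2 + y*(-x - 2) + 1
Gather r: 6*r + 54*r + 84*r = 144*r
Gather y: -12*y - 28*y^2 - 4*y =-28*y^2 - 16*y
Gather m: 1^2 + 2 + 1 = 4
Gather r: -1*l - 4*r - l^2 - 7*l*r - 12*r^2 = -l^2 - l - 12*r^2 + r*(-7*l - 4)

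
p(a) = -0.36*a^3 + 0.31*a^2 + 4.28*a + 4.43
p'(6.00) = -30.88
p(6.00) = -36.49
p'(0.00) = 4.28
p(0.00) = 4.43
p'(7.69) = -54.82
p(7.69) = -108.04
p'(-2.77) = -5.72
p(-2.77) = 2.60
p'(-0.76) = 3.18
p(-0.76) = 1.51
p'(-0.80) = 3.09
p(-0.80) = 1.39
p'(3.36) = -5.83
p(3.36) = 8.65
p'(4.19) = -12.08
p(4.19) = 1.32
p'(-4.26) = -17.96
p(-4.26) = 19.65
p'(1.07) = 3.71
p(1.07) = 8.92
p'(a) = -1.08*a^2 + 0.62*a + 4.28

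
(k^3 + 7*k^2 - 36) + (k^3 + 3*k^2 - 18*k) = 2*k^3 + 10*k^2 - 18*k - 36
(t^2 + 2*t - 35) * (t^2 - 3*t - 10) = t^4 - t^3 - 51*t^2 + 85*t + 350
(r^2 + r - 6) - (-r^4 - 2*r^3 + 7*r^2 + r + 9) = r^4 + 2*r^3 - 6*r^2 - 15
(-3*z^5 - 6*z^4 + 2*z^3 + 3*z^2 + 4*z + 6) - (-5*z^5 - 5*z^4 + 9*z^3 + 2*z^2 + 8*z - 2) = 2*z^5 - z^4 - 7*z^3 + z^2 - 4*z + 8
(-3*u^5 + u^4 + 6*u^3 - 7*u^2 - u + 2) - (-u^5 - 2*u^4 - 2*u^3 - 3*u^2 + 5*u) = -2*u^5 + 3*u^4 + 8*u^3 - 4*u^2 - 6*u + 2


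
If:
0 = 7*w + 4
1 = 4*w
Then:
No Solution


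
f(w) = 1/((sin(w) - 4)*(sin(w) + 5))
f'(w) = -cos(w)/((sin(w) - 4)*(sin(w) + 5)^2) - cos(w)/((sin(w) - 4)^2*(sin(w) + 5))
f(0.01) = -0.05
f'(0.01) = -0.00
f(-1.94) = -0.05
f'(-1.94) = -0.00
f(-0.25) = -0.05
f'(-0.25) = -0.00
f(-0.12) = -0.05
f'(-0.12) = -0.00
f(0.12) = -0.05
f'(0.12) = -0.00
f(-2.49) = -0.05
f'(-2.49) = -0.00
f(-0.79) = -0.05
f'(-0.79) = 0.00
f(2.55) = -0.05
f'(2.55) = 0.00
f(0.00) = -0.05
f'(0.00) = 0.00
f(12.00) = -0.05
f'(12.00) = 0.00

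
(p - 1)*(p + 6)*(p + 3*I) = p^3 + 5*p^2 + 3*I*p^2 - 6*p + 15*I*p - 18*I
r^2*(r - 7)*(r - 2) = r^4 - 9*r^3 + 14*r^2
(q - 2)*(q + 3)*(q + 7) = q^3 + 8*q^2 + q - 42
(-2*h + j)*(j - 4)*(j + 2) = -2*h*j^2 + 4*h*j + 16*h + j^3 - 2*j^2 - 8*j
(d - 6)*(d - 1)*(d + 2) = d^3 - 5*d^2 - 8*d + 12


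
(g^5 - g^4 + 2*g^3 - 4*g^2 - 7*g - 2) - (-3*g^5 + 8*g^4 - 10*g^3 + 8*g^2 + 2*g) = 4*g^5 - 9*g^4 + 12*g^3 - 12*g^2 - 9*g - 2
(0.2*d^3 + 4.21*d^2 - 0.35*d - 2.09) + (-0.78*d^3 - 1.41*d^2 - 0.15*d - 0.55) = -0.58*d^3 + 2.8*d^2 - 0.5*d - 2.64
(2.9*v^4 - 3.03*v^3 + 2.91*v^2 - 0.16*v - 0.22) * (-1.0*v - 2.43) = -2.9*v^5 - 4.017*v^4 + 4.4529*v^3 - 6.9113*v^2 + 0.6088*v + 0.5346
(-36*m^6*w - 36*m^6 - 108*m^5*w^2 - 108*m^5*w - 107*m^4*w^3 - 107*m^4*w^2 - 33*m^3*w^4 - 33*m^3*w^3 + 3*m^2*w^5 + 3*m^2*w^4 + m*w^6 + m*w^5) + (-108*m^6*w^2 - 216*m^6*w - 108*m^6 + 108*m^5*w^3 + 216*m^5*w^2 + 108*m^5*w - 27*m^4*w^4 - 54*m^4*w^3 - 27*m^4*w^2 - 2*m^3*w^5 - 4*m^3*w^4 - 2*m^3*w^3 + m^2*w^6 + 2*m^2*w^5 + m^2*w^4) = -108*m^6*w^2 - 252*m^6*w - 144*m^6 + 108*m^5*w^3 + 108*m^5*w^2 - 27*m^4*w^4 - 161*m^4*w^3 - 134*m^4*w^2 - 2*m^3*w^5 - 37*m^3*w^4 - 35*m^3*w^3 + m^2*w^6 + 5*m^2*w^5 + 4*m^2*w^4 + m*w^6 + m*w^5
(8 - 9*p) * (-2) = 18*p - 16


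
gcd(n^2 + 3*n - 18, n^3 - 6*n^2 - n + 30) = n - 3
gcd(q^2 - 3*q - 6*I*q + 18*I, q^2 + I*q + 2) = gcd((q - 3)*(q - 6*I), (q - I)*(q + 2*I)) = 1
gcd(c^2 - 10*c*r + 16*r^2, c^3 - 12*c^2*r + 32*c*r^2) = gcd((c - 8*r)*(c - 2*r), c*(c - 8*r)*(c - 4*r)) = -c + 8*r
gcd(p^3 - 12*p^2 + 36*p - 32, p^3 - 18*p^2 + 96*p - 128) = p^2 - 10*p + 16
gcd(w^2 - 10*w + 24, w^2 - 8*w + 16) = w - 4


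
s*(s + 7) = s^2 + 7*s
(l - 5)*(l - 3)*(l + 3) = l^3 - 5*l^2 - 9*l + 45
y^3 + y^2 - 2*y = y*(y - 1)*(y + 2)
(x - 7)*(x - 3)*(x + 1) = x^3 - 9*x^2 + 11*x + 21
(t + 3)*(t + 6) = t^2 + 9*t + 18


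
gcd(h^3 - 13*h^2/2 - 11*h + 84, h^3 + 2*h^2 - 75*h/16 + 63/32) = h + 7/2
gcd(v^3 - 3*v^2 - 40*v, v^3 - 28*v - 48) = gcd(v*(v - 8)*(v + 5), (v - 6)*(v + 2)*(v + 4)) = 1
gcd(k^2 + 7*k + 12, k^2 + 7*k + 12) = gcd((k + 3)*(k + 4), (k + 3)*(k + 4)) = k^2 + 7*k + 12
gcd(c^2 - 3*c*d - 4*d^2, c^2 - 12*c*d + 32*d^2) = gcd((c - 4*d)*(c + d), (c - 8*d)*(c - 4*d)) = c - 4*d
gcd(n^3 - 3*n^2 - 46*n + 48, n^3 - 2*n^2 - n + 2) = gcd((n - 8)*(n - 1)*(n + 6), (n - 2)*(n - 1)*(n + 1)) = n - 1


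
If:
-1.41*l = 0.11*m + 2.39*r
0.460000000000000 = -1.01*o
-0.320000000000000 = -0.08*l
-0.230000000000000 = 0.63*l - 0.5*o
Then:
No Solution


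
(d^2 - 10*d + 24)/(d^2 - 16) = (d - 6)/(d + 4)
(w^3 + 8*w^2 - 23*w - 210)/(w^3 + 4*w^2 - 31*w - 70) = (w + 6)/(w + 2)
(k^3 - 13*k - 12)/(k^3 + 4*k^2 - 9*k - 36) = (k^2 - 3*k - 4)/(k^2 + k - 12)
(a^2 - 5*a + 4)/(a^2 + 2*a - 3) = (a - 4)/(a + 3)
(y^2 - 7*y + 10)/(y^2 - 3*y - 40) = (-y^2 + 7*y - 10)/(-y^2 + 3*y + 40)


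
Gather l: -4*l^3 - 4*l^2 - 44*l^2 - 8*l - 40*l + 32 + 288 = -4*l^3 - 48*l^2 - 48*l + 320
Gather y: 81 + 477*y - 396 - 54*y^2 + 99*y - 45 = -54*y^2 + 576*y - 360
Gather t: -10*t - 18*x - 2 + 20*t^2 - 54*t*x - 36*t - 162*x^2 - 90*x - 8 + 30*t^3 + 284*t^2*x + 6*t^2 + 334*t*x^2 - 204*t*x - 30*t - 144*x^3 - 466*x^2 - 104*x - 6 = 30*t^3 + t^2*(284*x + 26) + t*(334*x^2 - 258*x - 76) - 144*x^3 - 628*x^2 - 212*x - 16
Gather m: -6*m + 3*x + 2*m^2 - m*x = 2*m^2 + m*(-x - 6) + 3*x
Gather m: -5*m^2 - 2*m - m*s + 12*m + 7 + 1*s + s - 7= -5*m^2 + m*(10 - s) + 2*s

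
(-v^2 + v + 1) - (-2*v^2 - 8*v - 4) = v^2 + 9*v + 5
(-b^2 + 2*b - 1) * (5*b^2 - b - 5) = -5*b^4 + 11*b^3 - 2*b^2 - 9*b + 5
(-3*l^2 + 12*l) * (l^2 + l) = -3*l^4 + 9*l^3 + 12*l^2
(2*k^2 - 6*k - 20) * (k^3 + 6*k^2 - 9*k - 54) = 2*k^5 + 6*k^4 - 74*k^3 - 174*k^2 + 504*k + 1080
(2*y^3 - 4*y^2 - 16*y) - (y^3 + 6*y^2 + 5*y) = y^3 - 10*y^2 - 21*y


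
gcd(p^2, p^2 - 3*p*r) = p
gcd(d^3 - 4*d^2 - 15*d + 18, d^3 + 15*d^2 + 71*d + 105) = d + 3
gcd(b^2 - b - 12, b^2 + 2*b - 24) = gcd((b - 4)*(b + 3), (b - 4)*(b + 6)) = b - 4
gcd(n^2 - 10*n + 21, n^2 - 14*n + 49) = n - 7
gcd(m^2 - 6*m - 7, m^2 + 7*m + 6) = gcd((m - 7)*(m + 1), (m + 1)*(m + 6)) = m + 1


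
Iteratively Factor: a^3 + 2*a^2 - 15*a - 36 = (a - 4)*(a^2 + 6*a + 9) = (a - 4)*(a + 3)*(a + 3)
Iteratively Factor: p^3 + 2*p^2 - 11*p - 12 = (p + 1)*(p^2 + p - 12) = (p + 1)*(p + 4)*(p - 3)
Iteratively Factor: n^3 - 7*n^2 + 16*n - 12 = (n - 3)*(n^2 - 4*n + 4) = (n - 3)*(n - 2)*(n - 2)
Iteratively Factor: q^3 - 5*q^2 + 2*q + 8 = (q + 1)*(q^2 - 6*q + 8) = (q - 4)*(q + 1)*(q - 2)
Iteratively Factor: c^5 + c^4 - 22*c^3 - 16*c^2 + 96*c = (c + 3)*(c^4 - 2*c^3 - 16*c^2 + 32*c) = (c - 4)*(c + 3)*(c^3 + 2*c^2 - 8*c) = c*(c - 4)*(c + 3)*(c^2 + 2*c - 8) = c*(c - 4)*(c + 3)*(c + 4)*(c - 2)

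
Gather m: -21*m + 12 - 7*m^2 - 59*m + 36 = -7*m^2 - 80*m + 48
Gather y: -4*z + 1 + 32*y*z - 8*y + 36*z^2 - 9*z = y*(32*z - 8) + 36*z^2 - 13*z + 1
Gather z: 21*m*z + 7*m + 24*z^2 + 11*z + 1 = 7*m + 24*z^2 + z*(21*m + 11) + 1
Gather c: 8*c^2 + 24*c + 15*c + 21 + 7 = 8*c^2 + 39*c + 28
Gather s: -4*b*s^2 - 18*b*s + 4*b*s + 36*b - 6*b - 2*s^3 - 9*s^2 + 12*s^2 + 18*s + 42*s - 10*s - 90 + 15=30*b - 2*s^3 + s^2*(3 - 4*b) + s*(50 - 14*b) - 75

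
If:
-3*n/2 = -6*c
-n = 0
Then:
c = 0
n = 0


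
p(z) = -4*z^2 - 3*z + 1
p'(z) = -8*z - 3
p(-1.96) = -8.49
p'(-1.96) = 12.68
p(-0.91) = 0.42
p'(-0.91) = 4.28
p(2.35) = -28.14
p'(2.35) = -21.80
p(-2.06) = -9.79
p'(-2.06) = 13.48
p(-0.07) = 1.19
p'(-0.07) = -2.44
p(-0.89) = 0.50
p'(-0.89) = 4.12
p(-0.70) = 1.14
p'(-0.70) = 2.60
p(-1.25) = -1.50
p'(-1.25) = 7.00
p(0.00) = 1.00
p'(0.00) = -3.00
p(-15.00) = -854.00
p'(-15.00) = 117.00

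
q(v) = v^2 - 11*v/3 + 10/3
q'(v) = 2*v - 11/3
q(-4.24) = 36.86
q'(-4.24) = -12.15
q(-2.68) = 20.34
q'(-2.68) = -9.03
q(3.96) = 4.49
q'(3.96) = 4.25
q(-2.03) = 14.90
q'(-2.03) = -7.73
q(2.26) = 0.15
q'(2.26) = 0.85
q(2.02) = 0.01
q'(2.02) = 0.37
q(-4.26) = 37.10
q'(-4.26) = -12.19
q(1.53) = 0.06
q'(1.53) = -0.61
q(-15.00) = 283.33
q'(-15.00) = -33.67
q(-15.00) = 283.33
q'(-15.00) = -33.67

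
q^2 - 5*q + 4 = (q - 4)*(q - 1)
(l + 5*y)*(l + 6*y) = l^2 + 11*l*y + 30*y^2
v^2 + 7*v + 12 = (v + 3)*(v + 4)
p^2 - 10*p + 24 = (p - 6)*(p - 4)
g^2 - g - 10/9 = (g - 5/3)*(g + 2/3)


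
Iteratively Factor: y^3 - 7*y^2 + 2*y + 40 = (y + 2)*(y^2 - 9*y + 20) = (y - 4)*(y + 2)*(y - 5)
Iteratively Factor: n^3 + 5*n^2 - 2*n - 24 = (n + 3)*(n^2 + 2*n - 8) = (n + 3)*(n + 4)*(n - 2)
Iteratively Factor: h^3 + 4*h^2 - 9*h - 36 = (h + 3)*(h^2 + h - 12) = (h + 3)*(h + 4)*(h - 3)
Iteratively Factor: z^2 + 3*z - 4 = (z - 1)*(z + 4)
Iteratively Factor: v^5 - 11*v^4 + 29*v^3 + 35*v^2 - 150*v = (v - 5)*(v^4 - 6*v^3 - v^2 + 30*v) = (v - 5)*(v + 2)*(v^3 - 8*v^2 + 15*v) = (v - 5)^2*(v + 2)*(v^2 - 3*v) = v*(v - 5)^2*(v + 2)*(v - 3)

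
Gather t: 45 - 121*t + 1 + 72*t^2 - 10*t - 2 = 72*t^2 - 131*t + 44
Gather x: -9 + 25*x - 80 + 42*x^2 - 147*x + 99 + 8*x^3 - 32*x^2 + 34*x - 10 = 8*x^3 + 10*x^2 - 88*x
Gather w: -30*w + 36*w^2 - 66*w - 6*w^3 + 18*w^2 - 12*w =-6*w^3 + 54*w^2 - 108*w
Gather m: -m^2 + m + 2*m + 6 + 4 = -m^2 + 3*m + 10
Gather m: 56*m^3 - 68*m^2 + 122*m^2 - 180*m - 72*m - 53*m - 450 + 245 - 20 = 56*m^3 + 54*m^2 - 305*m - 225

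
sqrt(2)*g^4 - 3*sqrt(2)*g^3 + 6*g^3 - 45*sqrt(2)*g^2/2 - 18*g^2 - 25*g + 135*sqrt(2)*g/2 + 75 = (g - 3)*(g - 5*sqrt(2)/2)*(g + 5*sqrt(2))*(sqrt(2)*g + 1)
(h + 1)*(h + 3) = h^2 + 4*h + 3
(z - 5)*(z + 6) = z^2 + z - 30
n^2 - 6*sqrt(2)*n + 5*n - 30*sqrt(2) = (n + 5)*(n - 6*sqrt(2))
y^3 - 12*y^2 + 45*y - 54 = (y - 6)*(y - 3)^2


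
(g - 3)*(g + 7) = g^2 + 4*g - 21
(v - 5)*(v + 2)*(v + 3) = v^3 - 19*v - 30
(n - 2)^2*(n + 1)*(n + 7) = n^4 + 4*n^3 - 21*n^2 + 4*n + 28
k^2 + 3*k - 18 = (k - 3)*(k + 6)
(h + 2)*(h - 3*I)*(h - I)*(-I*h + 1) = -I*h^4 - 3*h^3 - 2*I*h^3 - 6*h^2 - I*h^2 - 3*h - 2*I*h - 6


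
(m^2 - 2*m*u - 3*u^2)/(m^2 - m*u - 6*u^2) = (m + u)/(m + 2*u)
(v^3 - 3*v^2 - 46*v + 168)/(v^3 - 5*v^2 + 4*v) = (v^2 + v - 42)/(v*(v - 1))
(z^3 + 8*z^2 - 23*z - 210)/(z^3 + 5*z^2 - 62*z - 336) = (z - 5)/(z - 8)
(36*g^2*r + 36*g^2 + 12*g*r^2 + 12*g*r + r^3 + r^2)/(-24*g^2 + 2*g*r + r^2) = (6*g*r + 6*g + r^2 + r)/(-4*g + r)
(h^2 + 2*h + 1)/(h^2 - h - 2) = (h + 1)/(h - 2)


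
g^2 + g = g*(g + 1)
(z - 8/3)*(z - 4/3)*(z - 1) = z^3 - 5*z^2 + 68*z/9 - 32/9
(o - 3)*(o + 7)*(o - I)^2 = o^4 + 4*o^3 - 2*I*o^3 - 22*o^2 - 8*I*o^2 - 4*o + 42*I*o + 21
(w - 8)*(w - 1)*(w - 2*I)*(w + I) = w^4 - 9*w^3 - I*w^3 + 10*w^2 + 9*I*w^2 - 18*w - 8*I*w + 16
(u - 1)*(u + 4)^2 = u^3 + 7*u^2 + 8*u - 16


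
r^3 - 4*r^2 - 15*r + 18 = (r - 6)*(r - 1)*(r + 3)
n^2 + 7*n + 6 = (n + 1)*(n + 6)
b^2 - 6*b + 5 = (b - 5)*(b - 1)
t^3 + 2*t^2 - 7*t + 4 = (t - 1)^2*(t + 4)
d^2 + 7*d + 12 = (d + 3)*(d + 4)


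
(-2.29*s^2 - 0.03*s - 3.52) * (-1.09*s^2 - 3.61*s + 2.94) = 2.4961*s^4 + 8.2996*s^3 - 2.7875*s^2 + 12.619*s - 10.3488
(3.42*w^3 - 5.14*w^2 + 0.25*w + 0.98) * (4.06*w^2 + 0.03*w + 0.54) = 13.8852*w^5 - 20.7658*w^4 + 2.7076*w^3 + 1.2107*w^2 + 0.1644*w + 0.5292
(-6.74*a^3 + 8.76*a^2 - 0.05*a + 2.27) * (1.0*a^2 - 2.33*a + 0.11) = -6.74*a^5 + 24.4642*a^4 - 21.2022*a^3 + 3.3501*a^2 - 5.2946*a + 0.2497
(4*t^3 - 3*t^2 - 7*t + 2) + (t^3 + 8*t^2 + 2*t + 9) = 5*t^3 + 5*t^2 - 5*t + 11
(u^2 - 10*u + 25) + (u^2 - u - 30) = 2*u^2 - 11*u - 5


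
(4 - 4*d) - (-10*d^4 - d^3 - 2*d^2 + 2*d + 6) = 10*d^4 + d^3 + 2*d^2 - 6*d - 2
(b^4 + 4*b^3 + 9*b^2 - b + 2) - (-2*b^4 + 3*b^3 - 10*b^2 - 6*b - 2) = 3*b^4 + b^3 + 19*b^2 + 5*b + 4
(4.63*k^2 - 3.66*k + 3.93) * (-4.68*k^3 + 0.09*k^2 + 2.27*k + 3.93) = -21.6684*k^5 + 17.5455*k^4 - 8.2117*k^3 + 10.2414*k^2 - 5.4627*k + 15.4449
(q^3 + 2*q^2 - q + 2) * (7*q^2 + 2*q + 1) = 7*q^5 + 16*q^4 - 2*q^3 + 14*q^2 + 3*q + 2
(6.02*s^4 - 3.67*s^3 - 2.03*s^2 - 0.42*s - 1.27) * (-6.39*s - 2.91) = -38.4678*s^5 + 5.9331*s^4 + 23.6514*s^3 + 8.5911*s^2 + 9.3375*s + 3.6957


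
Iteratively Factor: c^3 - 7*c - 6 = (c + 2)*(c^2 - 2*c - 3) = (c - 3)*(c + 2)*(c + 1)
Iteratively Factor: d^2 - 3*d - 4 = (d + 1)*(d - 4)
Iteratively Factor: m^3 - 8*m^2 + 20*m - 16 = (m - 4)*(m^2 - 4*m + 4) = (m - 4)*(m - 2)*(m - 2)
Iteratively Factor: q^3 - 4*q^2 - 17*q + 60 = (q + 4)*(q^2 - 8*q + 15) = (q - 5)*(q + 4)*(q - 3)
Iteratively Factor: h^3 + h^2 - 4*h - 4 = (h - 2)*(h^2 + 3*h + 2) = (h - 2)*(h + 2)*(h + 1)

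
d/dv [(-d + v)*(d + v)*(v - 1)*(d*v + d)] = 2*d*v*(-d^2 + 2*v^2 - 1)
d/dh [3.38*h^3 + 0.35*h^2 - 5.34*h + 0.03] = 10.14*h^2 + 0.7*h - 5.34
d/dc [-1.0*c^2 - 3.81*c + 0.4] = -2.0*c - 3.81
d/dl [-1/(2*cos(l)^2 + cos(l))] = -(sin(l)/cos(l)^2 + 4*tan(l))/(2*cos(l) + 1)^2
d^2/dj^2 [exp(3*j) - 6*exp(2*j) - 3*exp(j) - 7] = (9*exp(2*j) - 24*exp(j) - 3)*exp(j)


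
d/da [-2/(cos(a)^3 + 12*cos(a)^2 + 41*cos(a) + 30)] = 2*(3*sin(a)^2 - 24*cos(a) - 44)*sin(a)/(cos(a)^3 + 12*cos(a)^2 + 41*cos(a) + 30)^2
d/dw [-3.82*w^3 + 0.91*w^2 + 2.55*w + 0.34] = -11.46*w^2 + 1.82*w + 2.55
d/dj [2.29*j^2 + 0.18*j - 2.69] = 4.58*j + 0.18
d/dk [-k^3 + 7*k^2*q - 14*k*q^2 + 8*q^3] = -3*k^2 + 14*k*q - 14*q^2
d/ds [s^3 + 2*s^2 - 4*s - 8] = 3*s^2 + 4*s - 4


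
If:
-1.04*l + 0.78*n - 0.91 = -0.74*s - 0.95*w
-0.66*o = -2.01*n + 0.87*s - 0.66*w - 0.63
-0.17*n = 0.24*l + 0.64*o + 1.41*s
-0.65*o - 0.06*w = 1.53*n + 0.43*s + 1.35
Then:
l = 0.450567468509574*w - 0.59346283371307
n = -0.249446759358155*w - 0.455007797890591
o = 0.751279430226811*w - 1.58493390312743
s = 0.875276669314958 - 0.38762346006849*w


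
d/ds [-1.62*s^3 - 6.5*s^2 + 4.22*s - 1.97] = -4.86*s^2 - 13.0*s + 4.22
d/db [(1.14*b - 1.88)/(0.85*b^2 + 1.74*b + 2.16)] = (-0.969*b^2 + 3.196*b + 5.7336)/(0.7225*b^4 + 2.958*b^3 + 6.6996*b^2 + 7.5168*b + 4.6656)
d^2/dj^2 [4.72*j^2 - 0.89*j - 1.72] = 9.44000000000000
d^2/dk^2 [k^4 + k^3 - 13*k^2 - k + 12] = 12*k^2 + 6*k - 26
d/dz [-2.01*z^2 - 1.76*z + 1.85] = -4.02*z - 1.76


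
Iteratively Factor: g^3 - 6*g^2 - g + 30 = (g - 5)*(g^2 - g - 6) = (g - 5)*(g - 3)*(g + 2)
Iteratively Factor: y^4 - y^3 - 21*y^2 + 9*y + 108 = (y - 3)*(y^3 + 2*y^2 - 15*y - 36) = (y - 3)*(y + 3)*(y^2 - y - 12) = (y - 3)*(y + 3)^2*(y - 4)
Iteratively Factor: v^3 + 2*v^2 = (v + 2)*(v^2) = v*(v + 2)*(v)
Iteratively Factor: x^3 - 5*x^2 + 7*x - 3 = (x - 3)*(x^2 - 2*x + 1) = (x - 3)*(x - 1)*(x - 1)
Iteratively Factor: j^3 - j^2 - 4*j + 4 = (j - 2)*(j^2 + j - 2) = (j - 2)*(j + 2)*(j - 1)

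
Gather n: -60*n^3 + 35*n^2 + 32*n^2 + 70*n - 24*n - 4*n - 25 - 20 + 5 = -60*n^3 + 67*n^2 + 42*n - 40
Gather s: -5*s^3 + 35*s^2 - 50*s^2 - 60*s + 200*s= -5*s^3 - 15*s^2 + 140*s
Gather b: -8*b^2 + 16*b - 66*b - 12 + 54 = -8*b^2 - 50*b + 42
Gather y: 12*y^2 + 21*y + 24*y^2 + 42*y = 36*y^2 + 63*y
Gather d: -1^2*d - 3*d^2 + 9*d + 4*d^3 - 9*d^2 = 4*d^3 - 12*d^2 + 8*d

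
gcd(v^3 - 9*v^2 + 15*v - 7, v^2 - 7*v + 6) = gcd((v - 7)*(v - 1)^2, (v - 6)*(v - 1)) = v - 1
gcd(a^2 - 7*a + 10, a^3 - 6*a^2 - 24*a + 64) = a - 2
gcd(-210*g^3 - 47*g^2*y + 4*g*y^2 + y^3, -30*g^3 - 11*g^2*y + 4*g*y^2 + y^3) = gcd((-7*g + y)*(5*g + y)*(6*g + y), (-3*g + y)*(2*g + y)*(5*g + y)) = 5*g + y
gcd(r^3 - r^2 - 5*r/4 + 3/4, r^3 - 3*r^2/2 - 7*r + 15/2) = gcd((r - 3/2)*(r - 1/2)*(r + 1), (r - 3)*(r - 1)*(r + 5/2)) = 1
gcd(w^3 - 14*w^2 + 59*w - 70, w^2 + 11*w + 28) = 1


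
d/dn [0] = 0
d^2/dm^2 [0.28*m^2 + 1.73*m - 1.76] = 0.560000000000000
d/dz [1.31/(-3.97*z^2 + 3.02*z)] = (10.4014*z - 3.9562)/(z^2*(3.97*z - 3.02)^2)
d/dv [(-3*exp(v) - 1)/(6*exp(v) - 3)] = 5*exp(v)/(3*(2*exp(v) - 1)^2)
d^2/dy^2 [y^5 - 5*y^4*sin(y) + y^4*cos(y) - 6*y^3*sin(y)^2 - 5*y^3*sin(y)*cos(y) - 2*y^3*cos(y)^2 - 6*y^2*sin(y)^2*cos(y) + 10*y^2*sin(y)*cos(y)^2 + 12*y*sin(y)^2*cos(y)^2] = 5*y^4*sin(y) - y^4*cos(y) - 8*y^3*sin(y) + 10*y^3*sin(2*y) - 40*y^3*cos(y) - 8*y^3*cos(2*y) + 20*y^3 - 125*y^2*sin(y)/2 - 24*y^2*sin(2*y) - 45*y^2*sin(3*y)/2 + 27*y^2*cos(y)/2 - 30*y^2*cos(2*y) - 27*y^2*cos(3*y)/2 + 6*y*sin(y) - 15*y*sin(2*y) - 18*y*sin(3*y) + 10*y*cos(y) + 48*y*cos(2*y)^2 + 12*y*cos(2*y) + 30*y*cos(3*y) - 48*y + 5*sin(y) + 5*sin(3*y) + 12*sin(4*y) - 3*cos(y) + 3*cos(3*y)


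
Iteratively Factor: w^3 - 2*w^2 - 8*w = (w + 2)*(w^2 - 4*w) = w*(w + 2)*(w - 4)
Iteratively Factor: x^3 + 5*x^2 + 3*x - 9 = (x + 3)*(x^2 + 2*x - 3) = (x - 1)*(x + 3)*(x + 3)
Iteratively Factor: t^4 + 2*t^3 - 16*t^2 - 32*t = (t)*(t^3 + 2*t^2 - 16*t - 32) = t*(t + 2)*(t^2 - 16) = t*(t - 4)*(t + 2)*(t + 4)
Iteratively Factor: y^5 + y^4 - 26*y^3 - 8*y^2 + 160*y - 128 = (y - 2)*(y^4 + 3*y^3 - 20*y^2 - 48*y + 64) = (y - 2)*(y + 4)*(y^3 - y^2 - 16*y + 16) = (y - 4)*(y - 2)*(y + 4)*(y^2 + 3*y - 4) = (y - 4)*(y - 2)*(y + 4)^2*(y - 1)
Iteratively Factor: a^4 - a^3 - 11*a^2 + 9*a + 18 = (a + 1)*(a^3 - 2*a^2 - 9*a + 18) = (a + 1)*(a + 3)*(a^2 - 5*a + 6) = (a - 3)*(a + 1)*(a + 3)*(a - 2)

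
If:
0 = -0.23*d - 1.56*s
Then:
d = -6.78260869565217*s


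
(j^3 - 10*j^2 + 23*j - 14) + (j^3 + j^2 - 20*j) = 2*j^3 - 9*j^2 + 3*j - 14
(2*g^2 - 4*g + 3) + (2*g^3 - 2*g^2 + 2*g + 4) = 2*g^3 - 2*g + 7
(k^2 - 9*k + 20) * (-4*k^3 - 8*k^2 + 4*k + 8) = -4*k^5 + 28*k^4 - 4*k^3 - 188*k^2 + 8*k + 160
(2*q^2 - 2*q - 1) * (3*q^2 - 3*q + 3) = 6*q^4 - 12*q^3 + 9*q^2 - 3*q - 3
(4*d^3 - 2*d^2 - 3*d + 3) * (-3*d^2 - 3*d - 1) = -12*d^5 - 6*d^4 + 11*d^3 + 2*d^2 - 6*d - 3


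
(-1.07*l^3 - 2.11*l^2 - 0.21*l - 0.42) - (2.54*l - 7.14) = -1.07*l^3 - 2.11*l^2 - 2.75*l + 6.72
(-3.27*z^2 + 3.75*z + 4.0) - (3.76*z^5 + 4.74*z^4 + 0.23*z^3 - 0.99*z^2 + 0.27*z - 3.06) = -3.76*z^5 - 4.74*z^4 - 0.23*z^3 - 2.28*z^2 + 3.48*z + 7.06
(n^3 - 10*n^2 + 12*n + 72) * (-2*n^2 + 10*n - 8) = -2*n^5 + 30*n^4 - 132*n^3 + 56*n^2 + 624*n - 576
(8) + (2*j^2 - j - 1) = 2*j^2 - j + 7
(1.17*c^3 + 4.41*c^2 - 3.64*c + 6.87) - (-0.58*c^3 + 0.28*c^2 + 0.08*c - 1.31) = 1.75*c^3 + 4.13*c^2 - 3.72*c + 8.18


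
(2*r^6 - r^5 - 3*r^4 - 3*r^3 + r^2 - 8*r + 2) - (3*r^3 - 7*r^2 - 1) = 2*r^6 - r^5 - 3*r^4 - 6*r^3 + 8*r^2 - 8*r + 3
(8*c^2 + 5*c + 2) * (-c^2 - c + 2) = -8*c^4 - 13*c^3 + 9*c^2 + 8*c + 4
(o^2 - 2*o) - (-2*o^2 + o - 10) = 3*o^2 - 3*o + 10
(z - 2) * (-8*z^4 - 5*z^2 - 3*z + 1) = -8*z^5 + 16*z^4 - 5*z^3 + 7*z^2 + 7*z - 2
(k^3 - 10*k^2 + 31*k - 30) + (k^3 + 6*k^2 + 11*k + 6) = 2*k^3 - 4*k^2 + 42*k - 24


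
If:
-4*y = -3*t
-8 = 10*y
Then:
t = -16/15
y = -4/5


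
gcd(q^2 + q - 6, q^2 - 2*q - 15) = q + 3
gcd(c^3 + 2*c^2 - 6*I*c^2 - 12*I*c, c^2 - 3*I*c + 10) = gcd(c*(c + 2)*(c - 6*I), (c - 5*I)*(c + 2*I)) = 1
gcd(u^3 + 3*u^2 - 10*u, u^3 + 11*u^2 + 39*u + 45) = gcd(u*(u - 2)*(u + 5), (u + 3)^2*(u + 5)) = u + 5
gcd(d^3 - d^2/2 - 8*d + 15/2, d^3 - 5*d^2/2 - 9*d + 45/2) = d^2 + d/2 - 15/2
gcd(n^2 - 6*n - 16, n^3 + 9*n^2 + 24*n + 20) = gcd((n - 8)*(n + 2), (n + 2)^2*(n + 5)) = n + 2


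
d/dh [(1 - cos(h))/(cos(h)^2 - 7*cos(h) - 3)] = (sin(h)^2 + 2*cos(h) - 11)*sin(h)/(sin(h)^2 + 7*cos(h) + 2)^2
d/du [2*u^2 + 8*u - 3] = 4*u + 8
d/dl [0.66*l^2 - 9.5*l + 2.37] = 1.32*l - 9.5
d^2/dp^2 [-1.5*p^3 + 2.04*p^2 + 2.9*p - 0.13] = 4.08 - 9.0*p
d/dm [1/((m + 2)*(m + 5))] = (-2*m - 7)/(m^4 + 14*m^3 + 69*m^2 + 140*m + 100)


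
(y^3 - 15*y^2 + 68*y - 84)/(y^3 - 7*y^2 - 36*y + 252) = (y - 2)/(y + 6)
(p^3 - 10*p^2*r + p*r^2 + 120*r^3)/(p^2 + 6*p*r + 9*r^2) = (p^2 - 13*p*r + 40*r^2)/(p + 3*r)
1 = 1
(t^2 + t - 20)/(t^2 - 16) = (t + 5)/(t + 4)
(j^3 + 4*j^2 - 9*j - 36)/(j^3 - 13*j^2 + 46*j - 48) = (j^2 + 7*j + 12)/(j^2 - 10*j + 16)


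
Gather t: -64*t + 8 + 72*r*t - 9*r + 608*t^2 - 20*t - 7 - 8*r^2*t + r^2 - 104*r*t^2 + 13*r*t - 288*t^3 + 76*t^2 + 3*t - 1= r^2 - 9*r - 288*t^3 + t^2*(684 - 104*r) + t*(-8*r^2 + 85*r - 81)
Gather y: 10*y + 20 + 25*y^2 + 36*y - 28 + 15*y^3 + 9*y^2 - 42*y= 15*y^3 + 34*y^2 + 4*y - 8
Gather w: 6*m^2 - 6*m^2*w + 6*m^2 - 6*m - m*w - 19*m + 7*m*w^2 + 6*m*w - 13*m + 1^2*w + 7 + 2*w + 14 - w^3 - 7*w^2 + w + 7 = 12*m^2 - 38*m - w^3 + w^2*(7*m - 7) + w*(-6*m^2 + 5*m + 4) + 28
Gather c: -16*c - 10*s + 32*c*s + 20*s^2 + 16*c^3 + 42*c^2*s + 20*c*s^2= 16*c^3 + 42*c^2*s + c*(20*s^2 + 32*s - 16) + 20*s^2 - 10*s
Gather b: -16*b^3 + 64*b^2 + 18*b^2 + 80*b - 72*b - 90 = -16*b^3 + 82*b^2 + 8*b - 90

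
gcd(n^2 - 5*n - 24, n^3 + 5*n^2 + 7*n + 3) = n + 3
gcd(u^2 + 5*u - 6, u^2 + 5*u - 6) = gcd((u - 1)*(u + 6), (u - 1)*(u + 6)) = u^2 + 5*u - 6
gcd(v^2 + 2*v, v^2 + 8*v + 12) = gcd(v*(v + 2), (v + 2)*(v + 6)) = v + 2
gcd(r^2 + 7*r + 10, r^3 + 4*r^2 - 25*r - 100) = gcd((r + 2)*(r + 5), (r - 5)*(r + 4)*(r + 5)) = r + 5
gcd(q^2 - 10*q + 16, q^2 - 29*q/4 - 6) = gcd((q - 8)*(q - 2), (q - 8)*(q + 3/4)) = q - 8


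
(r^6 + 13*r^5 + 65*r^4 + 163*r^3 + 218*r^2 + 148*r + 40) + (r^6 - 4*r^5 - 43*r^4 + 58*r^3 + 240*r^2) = 2*r^6 + 9*r^5 + 22*r^4 + 221*r^3 + 458*r^2 + 148*r + 40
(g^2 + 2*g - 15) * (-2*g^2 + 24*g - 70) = -2*g^4 + 20*g^3 + 8*g^2 - 500*g + 1050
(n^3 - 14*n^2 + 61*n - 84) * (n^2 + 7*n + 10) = n^5 - 7*n^4 - 27*n^3 + 203*n^2 + 22*n - 840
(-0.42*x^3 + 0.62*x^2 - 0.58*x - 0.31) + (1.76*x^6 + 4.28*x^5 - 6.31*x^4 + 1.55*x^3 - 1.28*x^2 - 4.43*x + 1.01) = 1.76*x^6 + 4.28*x^5 - 6.31*x^4 + 1.13*x^3 - 0.66*x^2 - 5.01*x + 0.7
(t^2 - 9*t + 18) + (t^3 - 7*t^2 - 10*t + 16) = t^3 - 6*t^2 - 19*t + 34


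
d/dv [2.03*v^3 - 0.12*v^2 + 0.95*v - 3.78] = 6.09*v^2 - 0.24*v + 0.95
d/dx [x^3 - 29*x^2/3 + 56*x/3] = 3*x^2 - 58*x/3 + 56/3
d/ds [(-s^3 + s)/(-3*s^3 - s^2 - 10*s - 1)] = (s^4 + 26*s^3 + 4*s^2 - 1)/(9*s^6 + 6*s^5 + 61*s^4 + 26*s^3 + 102*s^2 + 20*s + 1)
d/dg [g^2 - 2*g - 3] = 2*g - 2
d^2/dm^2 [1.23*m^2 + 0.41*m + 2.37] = 2.46000000000000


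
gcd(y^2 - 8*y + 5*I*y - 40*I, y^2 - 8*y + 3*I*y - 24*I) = y - 8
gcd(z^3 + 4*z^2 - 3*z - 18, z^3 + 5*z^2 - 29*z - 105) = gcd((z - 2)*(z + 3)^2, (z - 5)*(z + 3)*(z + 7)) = z + 3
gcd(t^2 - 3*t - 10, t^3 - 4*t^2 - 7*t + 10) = t^2 - 3*t - 10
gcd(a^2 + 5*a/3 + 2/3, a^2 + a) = a + 1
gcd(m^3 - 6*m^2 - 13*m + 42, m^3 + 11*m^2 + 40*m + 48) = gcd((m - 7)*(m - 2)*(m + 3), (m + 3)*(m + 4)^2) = m + 3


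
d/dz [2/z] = -2/z^2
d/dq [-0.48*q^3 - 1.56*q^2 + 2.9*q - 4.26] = -1.44*q^2 - 3.12*q + 2.9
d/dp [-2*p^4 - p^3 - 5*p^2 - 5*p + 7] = -8*p^3 - 3*p^2 - 10*p - 5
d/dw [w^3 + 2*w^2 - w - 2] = 3*w^2 + 4*w - 1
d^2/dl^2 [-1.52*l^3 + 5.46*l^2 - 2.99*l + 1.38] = 10.92 - 9.12*l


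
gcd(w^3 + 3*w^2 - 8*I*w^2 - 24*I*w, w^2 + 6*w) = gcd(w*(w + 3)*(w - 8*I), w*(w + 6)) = w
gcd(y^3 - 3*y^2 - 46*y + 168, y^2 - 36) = y - 6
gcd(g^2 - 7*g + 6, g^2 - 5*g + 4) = g - 1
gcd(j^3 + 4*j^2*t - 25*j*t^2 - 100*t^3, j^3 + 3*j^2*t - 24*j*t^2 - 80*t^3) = -j^2 + j*t + 20*t^2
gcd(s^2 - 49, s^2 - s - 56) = s + 7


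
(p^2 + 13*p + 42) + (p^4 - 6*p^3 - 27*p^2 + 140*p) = p^4 - 6*p^3 - 26*p^2 + 153*p + 42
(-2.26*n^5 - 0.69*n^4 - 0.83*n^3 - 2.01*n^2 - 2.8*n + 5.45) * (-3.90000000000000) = 8.814*n^5 + 2.691*n^4 + 3.237*n^3 + 7.839*n^2 + 10.92*n - 21.255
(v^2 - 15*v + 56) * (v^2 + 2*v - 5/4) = v^4 - 13*v^3 + 99*v^2/4 + 523*v/4 - 70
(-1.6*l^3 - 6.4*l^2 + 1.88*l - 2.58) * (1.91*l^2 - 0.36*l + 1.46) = -3.056*l^5 - 11.648*l^4 + 3.5588*l^3 - 14.9486*l^2 + 3.6736*l - 3.7668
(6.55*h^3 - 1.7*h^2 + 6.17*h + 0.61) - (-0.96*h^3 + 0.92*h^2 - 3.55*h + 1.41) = 7.51*h^3 - 2.62*h^2 + 9.72*h - 0.8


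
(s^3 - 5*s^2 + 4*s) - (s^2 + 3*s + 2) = s^3 - 6*s^2 + s - 2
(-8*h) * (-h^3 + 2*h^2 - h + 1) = 8*h^4 - 16*h^3 + 8*h^2 - 8*h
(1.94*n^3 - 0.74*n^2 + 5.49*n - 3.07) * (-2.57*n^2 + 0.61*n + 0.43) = -4.9858*n^5 + 3.0852*n^4 - 13.7265*n^3 + 10.9206*n^2 + 0.488*n - 1.3201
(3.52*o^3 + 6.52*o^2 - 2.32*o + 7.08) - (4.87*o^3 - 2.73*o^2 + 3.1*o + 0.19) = -1.35*o^3 + 9.25*o^2 - 5.42*o + 6.89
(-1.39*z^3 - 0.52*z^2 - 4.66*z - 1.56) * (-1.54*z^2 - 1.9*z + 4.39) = 2.1406*z^5 + 3.4418*z^4 + 2.0623*z^3 + 8.9736*z^2 - 17.4934*z - 6.8484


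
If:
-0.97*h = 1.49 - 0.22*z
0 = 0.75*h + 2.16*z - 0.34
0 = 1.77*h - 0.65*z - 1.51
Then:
No Solution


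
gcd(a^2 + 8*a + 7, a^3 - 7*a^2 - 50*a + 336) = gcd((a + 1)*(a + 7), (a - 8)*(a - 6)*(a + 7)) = a + 7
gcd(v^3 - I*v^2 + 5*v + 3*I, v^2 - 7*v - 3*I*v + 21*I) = v - 3*I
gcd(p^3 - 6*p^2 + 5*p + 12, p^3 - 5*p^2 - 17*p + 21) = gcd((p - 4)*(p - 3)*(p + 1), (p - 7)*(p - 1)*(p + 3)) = 1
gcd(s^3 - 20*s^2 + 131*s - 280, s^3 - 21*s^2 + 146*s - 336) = s^2 - 15*s + 56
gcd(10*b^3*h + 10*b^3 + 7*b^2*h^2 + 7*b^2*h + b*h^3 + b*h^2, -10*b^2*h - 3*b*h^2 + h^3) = 2*b + h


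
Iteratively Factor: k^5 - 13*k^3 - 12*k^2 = (k - 4)*(k^4 + 4*k^3 + 3*k^2) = k*(k - 4)*(k^3 + 4*k^2 + 3*k) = k^2*(k - 4)*(k^2 + 4*k + 3) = k^2*(k - 4)*(k + 1)*(k + 3)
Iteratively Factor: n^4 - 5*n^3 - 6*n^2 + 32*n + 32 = (n - 4)*(n^3 - n^2 - 10*n - 8) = (n - 4)*(n + 2)*(n^2 - 3*n - 4) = (n - 4)*(n + 1)*(n + 2)*(n - 4)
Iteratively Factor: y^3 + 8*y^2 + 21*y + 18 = (y + 2)*(y^2 + 6*y + 9) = (y + 2)*(y + 3)*(y + 3)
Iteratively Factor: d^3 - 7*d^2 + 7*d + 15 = (d - 5)*(d^2 - 2*d - 3) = (d - 5)*(d - 3)*(d + 1)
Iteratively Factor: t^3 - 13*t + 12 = (t - 3)*(t^2 + 3*t - 4) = (t - 3)*(t - 1)*(t + 4)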